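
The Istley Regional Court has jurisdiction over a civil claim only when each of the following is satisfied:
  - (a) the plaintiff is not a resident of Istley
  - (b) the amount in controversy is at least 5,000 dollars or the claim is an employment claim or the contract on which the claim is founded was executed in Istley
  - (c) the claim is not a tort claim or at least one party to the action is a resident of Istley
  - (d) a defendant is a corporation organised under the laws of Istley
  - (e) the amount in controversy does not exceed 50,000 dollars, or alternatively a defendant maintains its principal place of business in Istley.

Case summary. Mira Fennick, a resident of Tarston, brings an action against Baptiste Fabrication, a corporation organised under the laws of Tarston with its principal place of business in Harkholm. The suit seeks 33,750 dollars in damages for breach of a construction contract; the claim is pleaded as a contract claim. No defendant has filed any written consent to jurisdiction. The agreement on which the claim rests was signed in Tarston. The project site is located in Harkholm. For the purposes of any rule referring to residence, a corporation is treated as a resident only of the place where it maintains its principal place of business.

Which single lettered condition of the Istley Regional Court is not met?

The Istley Regional Court:
  (a) The plaintiff resides in Tarston, which is not Istley. Satisfied.
  (b) The amount in controversy is $33,750, which meets the $5,000 floor — that alternative is enough. Condition met.
  (c) The claim is a contract claim, not a tort claim, so one alternative holds. Condition met.
  (d) The corporate defendant(s) are organised in Tarston, not Istley. Condition not met.
  (e) The amount in controversy is USD 33,750, within the $50,000 ceiling, so this disjunct is met. Condition met.
Only condition (d) fails.

(d)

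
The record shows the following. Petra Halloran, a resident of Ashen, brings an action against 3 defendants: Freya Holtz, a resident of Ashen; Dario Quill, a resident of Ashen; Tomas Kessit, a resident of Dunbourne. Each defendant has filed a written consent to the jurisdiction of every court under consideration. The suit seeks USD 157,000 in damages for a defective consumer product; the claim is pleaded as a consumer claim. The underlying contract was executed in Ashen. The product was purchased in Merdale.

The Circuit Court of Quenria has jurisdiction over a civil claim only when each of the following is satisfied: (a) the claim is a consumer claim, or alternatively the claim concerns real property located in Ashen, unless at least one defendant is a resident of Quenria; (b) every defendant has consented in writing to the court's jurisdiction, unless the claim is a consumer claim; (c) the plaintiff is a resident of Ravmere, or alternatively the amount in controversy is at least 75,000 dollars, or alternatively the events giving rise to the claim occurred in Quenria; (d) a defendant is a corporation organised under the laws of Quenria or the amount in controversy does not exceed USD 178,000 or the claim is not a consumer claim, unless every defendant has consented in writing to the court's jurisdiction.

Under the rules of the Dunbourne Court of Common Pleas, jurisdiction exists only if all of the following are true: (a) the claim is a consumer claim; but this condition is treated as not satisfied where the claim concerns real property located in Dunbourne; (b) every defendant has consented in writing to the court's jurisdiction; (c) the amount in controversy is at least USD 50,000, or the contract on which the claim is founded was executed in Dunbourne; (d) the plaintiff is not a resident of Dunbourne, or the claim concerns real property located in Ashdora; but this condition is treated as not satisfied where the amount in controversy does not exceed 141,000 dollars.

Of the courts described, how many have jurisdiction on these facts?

2

The Circuit Court of Quenria:
  (a) The claim is a consumer claim, so this disjunct is met. Condition met.
  (b) Every defendant has filed written consent. Met.
  (c) The amount in controversy is USD 157,000, which meets the 75,000 dollars floor, which satisfies one of the alternatives. Condition met.
  (d) The amount in controversy is $157,000, within the USD 178,000 ceiling — that alternative is enough. Condition met.
  → The court has jurisdiction.
The Dunbourne Court of Common Pleas:
  (a) The claim is a consumer claim. And the carve-out is inapplicable — the claim does not concern real property. Condition met.
  (b) Every defendant has filed written consent. Satisfied.
  (c) The amount in controversy is 157,000 dollars, which meets the USD 50,000 floor, so one alternative holds. Met.
  (d) The plaintiff resides in Ashen, which is not Dunbourne, which satisfies one of the alternatives. The exception is not triggered, since the amount in controversy is USD 157,000, above the 141,000 dollars ceiling. Satisfied.
  → Every requirement is satisfied — jurisdiction.
Courts with jurisdiction: the Circuit Court of Quenria, the Dunbourne Court of Common Pleas — 2 in total.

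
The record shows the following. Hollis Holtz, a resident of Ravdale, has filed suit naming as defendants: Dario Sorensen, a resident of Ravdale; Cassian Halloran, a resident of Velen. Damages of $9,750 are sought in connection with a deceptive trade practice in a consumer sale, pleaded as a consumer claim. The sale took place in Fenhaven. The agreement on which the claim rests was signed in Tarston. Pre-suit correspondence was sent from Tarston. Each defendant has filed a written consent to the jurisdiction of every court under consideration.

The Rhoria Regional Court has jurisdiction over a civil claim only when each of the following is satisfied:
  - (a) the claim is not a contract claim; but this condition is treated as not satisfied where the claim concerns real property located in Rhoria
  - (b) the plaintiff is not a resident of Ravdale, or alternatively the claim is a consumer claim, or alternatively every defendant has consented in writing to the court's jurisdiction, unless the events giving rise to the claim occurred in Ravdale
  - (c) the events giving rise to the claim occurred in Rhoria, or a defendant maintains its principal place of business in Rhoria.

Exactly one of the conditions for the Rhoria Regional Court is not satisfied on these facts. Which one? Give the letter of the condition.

The Rhoria Regional Court:
  (a) The claim is a consumer claim, not a contract claim. The carve-out does not apply: the claim does not concern real property. Condition met.
  (b) The claim is a consumer claim — that alternative is enough. Condition met.
  (c) The operative events occurred in Fenhaven, not Rhoria; no defendant is a corporation — no alternative holds. Fails.
Only condition (c) fails.

(c)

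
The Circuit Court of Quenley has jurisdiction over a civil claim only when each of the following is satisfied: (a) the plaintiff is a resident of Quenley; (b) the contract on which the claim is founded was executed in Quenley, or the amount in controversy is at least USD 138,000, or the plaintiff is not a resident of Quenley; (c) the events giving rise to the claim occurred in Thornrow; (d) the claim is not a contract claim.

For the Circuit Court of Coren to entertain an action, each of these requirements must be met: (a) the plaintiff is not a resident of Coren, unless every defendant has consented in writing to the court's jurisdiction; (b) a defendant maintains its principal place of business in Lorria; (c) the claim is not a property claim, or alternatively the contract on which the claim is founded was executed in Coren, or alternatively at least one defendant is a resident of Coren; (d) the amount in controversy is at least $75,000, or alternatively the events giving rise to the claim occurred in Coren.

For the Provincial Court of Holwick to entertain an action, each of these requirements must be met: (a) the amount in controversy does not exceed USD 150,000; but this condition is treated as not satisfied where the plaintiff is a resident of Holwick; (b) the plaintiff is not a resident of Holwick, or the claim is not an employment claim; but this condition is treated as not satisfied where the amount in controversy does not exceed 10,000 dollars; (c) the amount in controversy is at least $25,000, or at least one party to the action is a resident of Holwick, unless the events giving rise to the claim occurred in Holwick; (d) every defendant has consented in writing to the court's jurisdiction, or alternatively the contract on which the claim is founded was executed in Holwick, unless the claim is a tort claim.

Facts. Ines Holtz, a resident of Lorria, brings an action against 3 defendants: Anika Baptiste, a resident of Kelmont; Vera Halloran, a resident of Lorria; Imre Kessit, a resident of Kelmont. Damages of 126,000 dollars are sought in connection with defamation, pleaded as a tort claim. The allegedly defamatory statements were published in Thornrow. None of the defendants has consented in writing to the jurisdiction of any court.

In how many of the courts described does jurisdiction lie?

1

The Circuit Court of Quenley:
  (a) The plaintiff resides in Lorria, not Quenley. Fails.
  (b) The plaintiff resides in Lorria, which is not Quenley, which satisfies one of the alternatives. Condition met.
  (c) The operative events occurred in Thornrow. Satisfied.
  (d) The claim is a tort claim, not a contract claim. Met.
  → At least one condition fails; no jurisdiction.
The Circuit Court of Coren:
  (a) The plaintiff resides in Lorria, which is not Coren. Condition met.
  (b) No defendant is a corporation. Fails.
  (c) The claim is a tort claim, not a property claim, so this disjunct is met. Condition met.
  (d) The amount in controversy is USD 126,000, which meets the USD 75,000 floor — that alternative is enough. Met.
  → The court lacks jurisdiction.
The Provincial Court of Holwick:
  (a) The amount in controversy is USD 126,000, within the USD 150,000 ceiling. And the carve-out is inapplicable — the plaintiff resides in Lorria, not Holwick. Satisfied.
  (b) The plaintiff resides in Lorria, which is not Holwick, so this disjunct is met. The exception is not triggered, since the amount in controversy is 126,000 dollars, above the $10,000 ceiling. Condition met.
  (c) The amount in controversy is $126,000, which meets the 25,000 dollars floor, which satisfies one of the alternatives. Met.
  (d) No such written consent has been filed; no contract (and hence no place of execution) is alleged — none of the alternatives is met. The proviso rescues it, though: the claim is a tort claim. Condition met.
  → Jurisdiction lies.
Courts with jurisdiction: the Provincial Court of Holwick — 1 in total.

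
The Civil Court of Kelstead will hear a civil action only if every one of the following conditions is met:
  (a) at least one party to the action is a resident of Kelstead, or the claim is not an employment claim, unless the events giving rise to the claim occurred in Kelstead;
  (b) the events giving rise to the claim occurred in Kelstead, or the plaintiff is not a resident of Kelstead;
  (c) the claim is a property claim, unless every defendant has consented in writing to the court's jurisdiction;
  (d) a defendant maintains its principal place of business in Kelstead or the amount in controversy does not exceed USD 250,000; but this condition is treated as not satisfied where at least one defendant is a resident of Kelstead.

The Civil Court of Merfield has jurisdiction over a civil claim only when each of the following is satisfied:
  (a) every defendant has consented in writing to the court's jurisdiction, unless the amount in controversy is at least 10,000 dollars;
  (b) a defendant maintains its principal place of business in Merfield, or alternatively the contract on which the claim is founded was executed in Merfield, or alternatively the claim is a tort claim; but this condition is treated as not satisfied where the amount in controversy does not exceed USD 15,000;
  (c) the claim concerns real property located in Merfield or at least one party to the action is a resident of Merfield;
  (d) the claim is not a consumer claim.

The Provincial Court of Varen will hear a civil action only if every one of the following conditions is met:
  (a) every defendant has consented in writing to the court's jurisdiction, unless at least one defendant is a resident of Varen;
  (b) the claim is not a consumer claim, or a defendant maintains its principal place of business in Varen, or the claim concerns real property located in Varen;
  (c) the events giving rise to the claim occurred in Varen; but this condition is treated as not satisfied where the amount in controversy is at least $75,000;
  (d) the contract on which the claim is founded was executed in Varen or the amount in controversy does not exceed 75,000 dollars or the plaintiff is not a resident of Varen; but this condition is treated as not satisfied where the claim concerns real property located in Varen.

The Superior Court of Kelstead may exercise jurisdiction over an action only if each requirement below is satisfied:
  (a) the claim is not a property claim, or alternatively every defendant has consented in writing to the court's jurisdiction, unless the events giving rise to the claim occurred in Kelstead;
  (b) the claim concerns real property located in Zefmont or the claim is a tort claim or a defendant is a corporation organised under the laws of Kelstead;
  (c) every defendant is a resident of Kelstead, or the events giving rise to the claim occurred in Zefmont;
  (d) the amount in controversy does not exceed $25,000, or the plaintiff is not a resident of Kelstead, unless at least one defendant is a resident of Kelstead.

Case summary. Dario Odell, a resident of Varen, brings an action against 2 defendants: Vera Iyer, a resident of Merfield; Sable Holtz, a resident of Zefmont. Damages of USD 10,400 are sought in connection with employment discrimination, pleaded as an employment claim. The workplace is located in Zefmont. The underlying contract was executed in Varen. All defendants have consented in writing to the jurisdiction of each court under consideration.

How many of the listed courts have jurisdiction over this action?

The Civil Court of Kelstead:
  (a) No party resides in Kelstead; the claim is an employment claim — every alternative fails. Nor does the 'unless' clause help: the operative events occurred in Zefmont, not Kelstead. Fails.
  (b) The plaintiff resides in Varen, which is not Kelstead, so this disjunct is met. Condition met.
  (c) The claim is an employment claim, not a property claim. But every defendant has filed written consent, and the 'unless' clause therefore excuses the requirement. Satisfied.
  (d) The amount in controversy is $10,400, within the USD 250,000 ceiling, so one alternative holds. The exception is not triggered, since no defendant resides in Kelstead (they reside in Merfield, Zefmont). Condition met.
  → The court lacks jurisdiction.
The Civil Court of Merfield:
  (a) Every defendant has filed written consent. Satisfied.
  (b) No defendant is a corporation; the contract was executed in Varen, not Merfield; the claim is an employment claim, not a tort claim — none of the alternatives is met. Not met.
  (c) Vera Iyer resides in Merfield, so this disjunct is met. Satisfied.
  (d) The claim is an employment claim, not a consumer claim. Condition met.
  → Not every requirement is met — no jurisdiction.
The Provincial Court of Varen:
  (a) Every defendant has filed written consent. Satisfied.
  (b) The claim is an employment claim, not a consumer claim, which satisfies one of the alternatives. Met.
  (c) The operative events occurred in Zefmont, not Varen. Fails.
  (d) The contract was executed in Varen, so one alternative holds. And the carve-out is inapplicable — the claim does not concern real property. Condition met.
  → At least one condition fails; no jurisdiction.
The Superior Court of Kelstead:
  (a) The claim is an employment claim, not a property claim, which satisfies one of the alternatives. Satisfied.
  (b) The claim does not concern real property; the claim is an employment claim, not a tort claim; no defendant is a corporation — every alternative fails. Condition not met.
  (c) The operative events occurred in Zefmont — that alternative is enough. Satisfied.
  (d) The amount in controversy is USD 10,400, within the $25,000 ceiling — that alternative is enough. Condition met.
  → No jurisdiction.
No court satisfies all of its conditions.

0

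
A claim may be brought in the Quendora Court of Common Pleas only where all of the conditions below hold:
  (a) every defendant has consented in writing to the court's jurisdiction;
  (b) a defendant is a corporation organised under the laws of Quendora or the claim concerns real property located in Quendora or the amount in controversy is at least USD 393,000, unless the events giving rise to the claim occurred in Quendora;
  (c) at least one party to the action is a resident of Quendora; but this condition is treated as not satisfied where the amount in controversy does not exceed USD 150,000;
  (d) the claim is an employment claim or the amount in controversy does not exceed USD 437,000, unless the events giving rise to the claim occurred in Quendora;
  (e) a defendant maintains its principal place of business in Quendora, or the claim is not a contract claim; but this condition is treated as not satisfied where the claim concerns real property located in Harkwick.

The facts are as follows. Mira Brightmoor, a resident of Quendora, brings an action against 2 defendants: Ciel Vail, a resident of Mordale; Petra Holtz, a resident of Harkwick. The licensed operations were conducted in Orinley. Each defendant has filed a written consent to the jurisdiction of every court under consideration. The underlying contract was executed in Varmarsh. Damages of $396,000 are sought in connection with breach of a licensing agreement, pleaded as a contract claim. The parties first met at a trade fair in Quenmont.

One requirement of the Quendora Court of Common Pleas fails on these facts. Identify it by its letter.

The Quendora Court of Common Pleas:
  (a) Every defendant has filed written consent. Condition met.
  (b) The amount in controversy is USD 396,000, which meets the $393,000 floor, so this disjunct is met. Satisfied.
  (c) Mira Brightmoor resides in Quendora. The carve-out does not apply: the amount in controversy is 396,000 dollars, above the 150,000 dollars ceiling. Condition met.
  (d) The amount in controversy is USD 396,000, within the $437,000 ceiling, so this disjunct is met. Met.
  (e) No defendant is a corporation; the claim is a contract claim — none of the alternatives is met. Fails.
Only condition (e) fails.

(e)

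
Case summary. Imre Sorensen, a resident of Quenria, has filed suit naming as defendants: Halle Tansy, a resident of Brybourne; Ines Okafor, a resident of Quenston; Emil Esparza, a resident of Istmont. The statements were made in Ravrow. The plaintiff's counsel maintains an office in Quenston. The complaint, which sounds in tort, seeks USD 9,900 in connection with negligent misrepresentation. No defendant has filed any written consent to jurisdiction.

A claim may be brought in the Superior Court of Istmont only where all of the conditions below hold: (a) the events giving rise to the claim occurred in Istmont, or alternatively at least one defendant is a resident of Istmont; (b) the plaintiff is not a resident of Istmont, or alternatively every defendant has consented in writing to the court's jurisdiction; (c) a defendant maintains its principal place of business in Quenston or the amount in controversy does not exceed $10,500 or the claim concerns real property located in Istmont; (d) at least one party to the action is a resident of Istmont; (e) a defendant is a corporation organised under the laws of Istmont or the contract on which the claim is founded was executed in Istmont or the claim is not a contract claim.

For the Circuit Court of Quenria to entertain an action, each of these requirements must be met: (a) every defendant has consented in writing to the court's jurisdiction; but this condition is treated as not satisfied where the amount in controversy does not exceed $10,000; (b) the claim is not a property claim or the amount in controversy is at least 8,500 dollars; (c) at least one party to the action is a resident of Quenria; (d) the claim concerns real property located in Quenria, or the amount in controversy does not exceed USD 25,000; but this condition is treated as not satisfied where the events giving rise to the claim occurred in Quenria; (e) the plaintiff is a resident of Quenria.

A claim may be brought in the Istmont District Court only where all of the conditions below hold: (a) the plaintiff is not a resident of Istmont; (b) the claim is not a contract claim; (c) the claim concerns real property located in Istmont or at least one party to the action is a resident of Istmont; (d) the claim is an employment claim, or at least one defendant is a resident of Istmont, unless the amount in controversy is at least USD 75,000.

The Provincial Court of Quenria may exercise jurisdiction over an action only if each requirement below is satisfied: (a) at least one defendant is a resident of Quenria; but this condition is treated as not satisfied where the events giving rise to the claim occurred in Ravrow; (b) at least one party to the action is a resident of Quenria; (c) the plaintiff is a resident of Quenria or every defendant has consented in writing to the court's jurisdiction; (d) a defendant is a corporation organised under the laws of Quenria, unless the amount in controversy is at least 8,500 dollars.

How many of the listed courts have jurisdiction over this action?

The Superior Court of Istmont:
  (a) Emil Esparza resides in Istmont, which satisfies one of the alternatives. Met.
  (b) The plaintiff resides in Quenria, which is not Istmont, so one alternative holds. Condition met.
  (c) The amount in controversy is 9,900 dollars, within the $10,500 ceiling, so this disjunct is met. Met.
  (d) Emil Esparza resides in Istmont. Condition met.
  (e) The claim is a tort claim, not a contract claim — that alternative is enough. Satisfied.
  → Jurisdiction lies.
The Circuit Court of Quenria:
  (a) No such written consent has been filed. Not satisfied.
  (b) The claim is a tort claim, not a property claim, so one alternative holds. Condition met.
  (c) Imre Sorensen resides in Quenria. Met.
  (d) The amount in controversy is $9,900, within the USD 25,000 ceiling — that alternative is enough. And the carve-out is inapplicable — the operative events occurred in Ravrow, not Quenria. Condition met.
  (e) The plaintiff resides in Quenria. Satisfied.
  → At least one condition fails; no jurisdiction.
The Istmont District Court:
  (a) The plaintiff resides in Quenria, which is not Istmont. Satisfied.
  (b) The claim is a tort claim, not a contract claim. Satisfied.
  (c) Emil Esparza resides in Istmont, which satisfies one of the alternatives. Condition met.
  (d) Emil Esparza resides in Istmont, so this disjunct is met. Condition met.
  → The court has jurisdiction.
The Provincial Court of Quenria:
  (a) No defendant resides in Quenria (they reside in Brybourne, Quenston, Istmont). Not satisfied.
  (b) Imre Sorensen resides in Quenria. Met.
  (c) The plaintiff resides in Quenria, which satisfies one of the alternatives. Condition met.
  (d) No defendant is a corporation. However, the amount in controversy is USD 9,900, which meets the $8,500 floor, so the 'unless' proviso supplies this condition. Satisfied.
  → The court lacks jurisdiction.
Courts with jurisdiction: the Superior Court of Istmont, the Istmont District Court — 2 in total.

2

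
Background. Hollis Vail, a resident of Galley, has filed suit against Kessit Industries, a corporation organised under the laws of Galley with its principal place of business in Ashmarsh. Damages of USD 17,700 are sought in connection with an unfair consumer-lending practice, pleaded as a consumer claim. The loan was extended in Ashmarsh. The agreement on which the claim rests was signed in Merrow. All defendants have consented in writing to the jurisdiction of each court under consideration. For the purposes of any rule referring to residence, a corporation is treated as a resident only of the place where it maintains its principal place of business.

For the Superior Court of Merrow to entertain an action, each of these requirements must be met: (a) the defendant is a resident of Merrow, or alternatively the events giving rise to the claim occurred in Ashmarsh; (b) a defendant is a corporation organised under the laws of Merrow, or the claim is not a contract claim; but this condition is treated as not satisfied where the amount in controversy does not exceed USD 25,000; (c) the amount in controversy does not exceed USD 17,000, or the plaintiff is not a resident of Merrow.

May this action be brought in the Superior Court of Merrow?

No

The Superior Court of Merrow:
  (a) The operative events occurred in Ashmarsh, which satisfies one of the alternatives. Met.
  (b) The claim is a consumer claim, not a contract claim, so this disjunct is met. But the amount in controversy is USD 17,700, within the 25,000 dollars ceiling, triggering the carve-out and defeating this condition. Condition not met.
  (c) The plaintiff resides in Galley, which is not Merrow — that alternative is enough. Met.
  → No jurisdiction.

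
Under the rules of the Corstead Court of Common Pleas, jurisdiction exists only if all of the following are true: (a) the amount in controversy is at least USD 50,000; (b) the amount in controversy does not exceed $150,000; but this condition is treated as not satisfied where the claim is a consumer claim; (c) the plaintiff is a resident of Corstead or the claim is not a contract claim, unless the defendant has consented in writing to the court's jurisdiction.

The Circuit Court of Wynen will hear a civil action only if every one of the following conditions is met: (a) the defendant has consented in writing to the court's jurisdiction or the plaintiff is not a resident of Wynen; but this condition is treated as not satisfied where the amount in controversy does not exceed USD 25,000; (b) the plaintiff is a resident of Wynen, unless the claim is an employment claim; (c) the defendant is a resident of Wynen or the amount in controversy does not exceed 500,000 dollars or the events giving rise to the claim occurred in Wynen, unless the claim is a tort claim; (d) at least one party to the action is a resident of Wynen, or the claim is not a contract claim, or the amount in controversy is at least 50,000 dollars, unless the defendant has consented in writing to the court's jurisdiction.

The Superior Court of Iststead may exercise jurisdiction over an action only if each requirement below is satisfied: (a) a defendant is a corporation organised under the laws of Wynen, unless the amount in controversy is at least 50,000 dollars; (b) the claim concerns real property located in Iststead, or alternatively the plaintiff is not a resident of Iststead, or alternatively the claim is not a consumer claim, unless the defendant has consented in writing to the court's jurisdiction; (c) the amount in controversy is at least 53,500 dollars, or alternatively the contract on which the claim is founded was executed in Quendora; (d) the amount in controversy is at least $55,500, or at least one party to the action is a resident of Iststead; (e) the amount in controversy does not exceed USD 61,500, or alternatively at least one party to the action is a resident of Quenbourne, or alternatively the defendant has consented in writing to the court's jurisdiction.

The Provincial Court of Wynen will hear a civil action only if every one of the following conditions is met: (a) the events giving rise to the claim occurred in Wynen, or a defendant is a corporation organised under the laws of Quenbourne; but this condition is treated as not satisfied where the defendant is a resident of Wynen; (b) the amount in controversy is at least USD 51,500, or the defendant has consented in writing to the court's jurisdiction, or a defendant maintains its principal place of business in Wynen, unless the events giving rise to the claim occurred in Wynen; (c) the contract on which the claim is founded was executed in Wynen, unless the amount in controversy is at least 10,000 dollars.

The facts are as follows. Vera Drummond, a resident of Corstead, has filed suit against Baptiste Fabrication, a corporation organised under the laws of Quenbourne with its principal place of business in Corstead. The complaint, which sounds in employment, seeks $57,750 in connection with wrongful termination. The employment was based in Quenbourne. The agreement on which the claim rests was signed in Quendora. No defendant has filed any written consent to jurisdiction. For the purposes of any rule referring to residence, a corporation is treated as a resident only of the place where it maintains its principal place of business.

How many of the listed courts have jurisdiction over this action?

4

The Corstead Court of Common Pleas:
  (a) The amount in controversy is USD 57,750, which meets the $50,000 floor. Met.
  (b) The amount in controversy is USD 57,750, within the $150,000 ceiling. And the carve-out is inapplicable — the claim is an employment claim, not a consumer claim. Met.
  (c) The plaintiff resides in Corstead, so this disjunct is met. Satisfied.
  → Every requirement is satisfied — jurisdiction.
The Circuit Court of Wynen:
  (a) The plaintiff resides in Corstead, which is not Wynen, so this disjunct is met. And the carve-out is inapplicable — the amount in controversy is $57,750, above the USD 25,000 ceiling. Satisfied.
  (b) The plaintiff resides in Corstead, not Wynen. But the claim is an employment claim, and the 'unless' clause therefore excuses the requirement. Satisfied.
  (c) The amount in controversy is $57,750, within the USD 500,000 ceiling, which satisfies one of the alternatives. Satisfied.
  (d) The claim is an employment claim, not a contract claim, so this disjunct is met. Condition met.
  → The court has jurisdiction.
The Superior Court of Iststead:
  (a) The corporate defendant(s) are organised in Quenbourne, not Wynen. However, the amount in controversy is USD 57,750, which meets the 50,000 dollars floor, so the 'unless' proviso supplies this condition. Satisfied.
  (b) The plaintiff resides in Corstead, which is not Iststead — that alternative is enough. Condition met.
  (c) The amount in controversy is $57,750, which meets the $53,500 floor — that alternative is enough. Satisfied.
  (d) The amount in controversy is $57,750, which meets the 55,500 dollars floor, so one alternative holds. Met.
  (e) The amount in controversy is $57,750, within the $61,500 ceiling, so one alternative holds. Condition met.
  → The court has jurisdiction.
The Provincial Court of Wynen:
  (a) Baptiste Fabrication is organised under the laws of Quenbourne, so one alternative holds. The carve-out does not apply: the defendant resides in Corstead, not Wynen. Condition met.
  (b) The amount in controversy is $57,750, which meets the 51,500 dollars floor, which satisfies one of the alternatives. Satisfied.
  (c) The contract was executed in Quendora, not Wynen. But the amount in controversy is USD 57,750, which meets the $10,000 floor, and the 'unless' clause therefore excuses the requirement. Satisfied.
  → Jurisdiction lies.
Courts with jurisdiction: the Corstead Court of Common Pleas, the Circuit Court of Wynen, the Superior Court of Iststead, the Provincial Court of Wynen — 4 in total.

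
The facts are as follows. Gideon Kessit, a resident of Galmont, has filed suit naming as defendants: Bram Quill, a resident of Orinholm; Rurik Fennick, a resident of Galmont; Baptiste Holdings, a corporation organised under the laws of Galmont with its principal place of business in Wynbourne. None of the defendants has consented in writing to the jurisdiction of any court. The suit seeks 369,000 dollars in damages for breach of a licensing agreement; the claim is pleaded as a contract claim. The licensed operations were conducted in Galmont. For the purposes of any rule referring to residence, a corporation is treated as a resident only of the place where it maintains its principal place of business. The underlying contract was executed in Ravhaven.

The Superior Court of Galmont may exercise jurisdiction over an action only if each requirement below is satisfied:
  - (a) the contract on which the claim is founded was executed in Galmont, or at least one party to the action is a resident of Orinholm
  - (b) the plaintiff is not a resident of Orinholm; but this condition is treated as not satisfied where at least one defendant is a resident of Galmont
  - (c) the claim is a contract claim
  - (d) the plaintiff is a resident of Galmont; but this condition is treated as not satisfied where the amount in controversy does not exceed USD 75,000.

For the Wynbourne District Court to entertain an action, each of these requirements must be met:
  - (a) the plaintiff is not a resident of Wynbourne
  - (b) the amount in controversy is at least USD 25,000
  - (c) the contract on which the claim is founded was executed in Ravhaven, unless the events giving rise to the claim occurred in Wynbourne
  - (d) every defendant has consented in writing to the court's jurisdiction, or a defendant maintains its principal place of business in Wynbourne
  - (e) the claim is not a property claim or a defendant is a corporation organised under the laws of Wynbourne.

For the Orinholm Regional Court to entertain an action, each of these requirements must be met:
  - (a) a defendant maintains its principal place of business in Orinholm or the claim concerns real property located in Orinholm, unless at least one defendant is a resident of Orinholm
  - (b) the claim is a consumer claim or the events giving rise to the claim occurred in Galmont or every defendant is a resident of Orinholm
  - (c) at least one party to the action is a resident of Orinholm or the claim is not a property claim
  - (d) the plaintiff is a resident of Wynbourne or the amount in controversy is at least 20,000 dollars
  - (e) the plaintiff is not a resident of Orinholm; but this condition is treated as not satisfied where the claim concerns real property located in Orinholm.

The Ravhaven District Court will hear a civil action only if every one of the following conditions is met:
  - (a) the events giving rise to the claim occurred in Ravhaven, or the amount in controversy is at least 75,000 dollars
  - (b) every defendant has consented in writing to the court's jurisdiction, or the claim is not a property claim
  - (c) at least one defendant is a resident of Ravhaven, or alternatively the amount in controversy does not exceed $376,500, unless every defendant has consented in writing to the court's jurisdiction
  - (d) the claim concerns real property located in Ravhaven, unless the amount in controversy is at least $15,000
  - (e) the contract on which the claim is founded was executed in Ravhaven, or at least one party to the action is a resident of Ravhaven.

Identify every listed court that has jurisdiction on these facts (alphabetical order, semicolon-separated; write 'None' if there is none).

the Orinholm Regional Court; the Ravhaven District Court; the Wynbourne District Court

The Superior Court of Galmont:
  (a) Bram Quill resides in Orinholm, which satisfies one of the alternatives. Met.
  (b) The plaintiff resides in Galmont, which is not Orinholm. But the carve-out bites: Rurik Fennick resides in Galmont. Fails.
  (c) The claim is a contract claim. Met.
  (d) The plaintiff resides in Galmont. The carve-out does not apply: the amount in controversy is USD 369,000, above the USD 75,000 ceiling. Met.
  → No jurisdiction.
The Wynbourne District Court:
  (a) The plaintiff resides in Galmont, which is not Wynbourne. Condition met.
  (b) The amount in controversy is 369,000 dollars, which meets the USD 25,000 floor. Met.
  (c) The contract was executed in Ravhaven. Condition met.
  (d) Baptiste Holdings has its principal place of business in Wynbourne, so one alternative holds. Met.
  (e) The claim is a contract claim, not a property claim, so this disjunct is met. Condition met.
  → All conditions met; jurisdiction exists.
The Orinholm Regional Court:
  (a) The corporate defendant(s) have their principal place of business in Wynbourne, not Orinholm; the claim does not concern real property — no alternative holds. However, Bram Quill resides in Orinholm, so the 'unless' proviso supplies this condition. Satisfied.
  (b) The operative events occurred in Galmont — that alternative is enough. Condition met.
  (c) Bram Quill resides in Orinholm, so one alternative holds. Condition met.
  (d) The amount in controversy is $369,000, which meets the $20,000 floor, so one alternative holds. Condition met.
  (e) The plaintiff resides in Galmont, which is not Orinholm. The carve-out does not apply: the claim does not concern real property. Met.
  → Jurisdiction lies.
The Ravhaven District Court:
  (a) The amount in controversy is $369,000, which meets the USD 75,000 floor, so one alternative holds. Met.
  (b) The claim is a contract claim, not a property claim, which satisfies one of the alternatives. Condition met.
  (c) The amount in controversy is USD 369,000, within the $376,500 ceiling, so one alternative holds. Condition met.
  (d) The claim does not concern real property. But the amount in controversy is USD 369,000, which meets the 15,000 dollars floor, and the 'unless' clause therefore excuses the requirement. Met.
  (e) The contract was executed in Ravhaven, so this disjunct is met. Satisfied.
  → The court has jurisdiction.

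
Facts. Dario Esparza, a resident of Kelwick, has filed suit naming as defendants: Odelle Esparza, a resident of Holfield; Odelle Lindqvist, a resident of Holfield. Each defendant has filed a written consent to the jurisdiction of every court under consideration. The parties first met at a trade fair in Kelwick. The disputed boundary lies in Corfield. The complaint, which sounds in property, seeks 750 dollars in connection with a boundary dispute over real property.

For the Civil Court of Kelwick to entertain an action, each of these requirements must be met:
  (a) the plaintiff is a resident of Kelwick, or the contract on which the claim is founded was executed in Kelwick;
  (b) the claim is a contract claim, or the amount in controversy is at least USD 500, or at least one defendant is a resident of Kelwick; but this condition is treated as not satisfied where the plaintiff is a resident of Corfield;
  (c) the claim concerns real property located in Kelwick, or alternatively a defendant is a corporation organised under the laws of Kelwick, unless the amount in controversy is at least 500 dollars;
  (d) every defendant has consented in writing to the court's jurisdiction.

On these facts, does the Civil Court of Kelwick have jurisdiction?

The Civil Court of Kelwick:
  (a) The plaintiff resides in Kelwick, which satisfies one of the alternatives. Condition met.
  (b) The amount in controversy is USD 750, which meets the $500 floor — that alternative is enough. And the carve-out is inapplicable — the plaintiff resides in Kelwick, not Corfield. Condition met.
  (c) The property lies in Corfield, not Kelwick; no defendant is a corporation — no alternative holds. The proviso rescues it, though: the amount in controversy is 750 dollars, which meets the 500 dollars floor. Met.
  (d) Every defendant has filed written consent. Satisfied.
  → The court has jurisdiction.

Yes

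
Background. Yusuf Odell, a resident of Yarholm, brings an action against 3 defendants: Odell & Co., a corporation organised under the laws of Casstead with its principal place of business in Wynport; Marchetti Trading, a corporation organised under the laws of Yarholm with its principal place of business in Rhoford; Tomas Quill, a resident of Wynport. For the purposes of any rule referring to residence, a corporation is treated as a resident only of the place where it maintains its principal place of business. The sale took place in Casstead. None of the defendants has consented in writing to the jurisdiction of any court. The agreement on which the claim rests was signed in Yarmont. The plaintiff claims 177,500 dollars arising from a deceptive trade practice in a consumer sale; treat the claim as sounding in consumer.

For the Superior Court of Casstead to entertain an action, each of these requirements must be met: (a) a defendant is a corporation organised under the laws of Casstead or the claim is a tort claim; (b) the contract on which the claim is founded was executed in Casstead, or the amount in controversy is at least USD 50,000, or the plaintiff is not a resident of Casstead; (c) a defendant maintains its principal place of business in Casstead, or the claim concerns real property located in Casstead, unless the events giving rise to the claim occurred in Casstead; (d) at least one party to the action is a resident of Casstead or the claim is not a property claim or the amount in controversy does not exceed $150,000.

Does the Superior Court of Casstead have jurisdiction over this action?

Yes

The Superior Court of Casstead:
  (a) Odell & Co. is organised under the laws of Casstead, so this disjunct is met. Met.
  (b) The amount in controversy is 177,500 dollars, which meets the 50,000 dollars floor — that alternative is enough. Satisfied.
  (c) The corporate defendant(s) have their principal place of business in Rhoford, Wynport, not Casstead; the claim does not concern real property — every alternative fails. The proviso rescues it, though: the operative events occurred in Casstead. Satisfied.
  (d) The claim is a consumer claim, not a property claim — that alternative is enough. Satisfied.
  → Jurisdiction lies.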